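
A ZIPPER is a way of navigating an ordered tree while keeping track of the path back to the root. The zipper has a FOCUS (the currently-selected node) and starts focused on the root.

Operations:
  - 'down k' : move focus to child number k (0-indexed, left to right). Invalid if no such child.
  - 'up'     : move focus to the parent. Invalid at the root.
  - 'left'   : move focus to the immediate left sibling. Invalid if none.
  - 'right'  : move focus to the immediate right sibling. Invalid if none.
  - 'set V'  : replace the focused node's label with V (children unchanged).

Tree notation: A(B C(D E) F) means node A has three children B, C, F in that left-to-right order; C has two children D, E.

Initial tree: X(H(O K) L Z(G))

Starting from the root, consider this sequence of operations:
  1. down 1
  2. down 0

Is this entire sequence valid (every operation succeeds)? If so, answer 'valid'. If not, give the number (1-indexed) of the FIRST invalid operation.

Step 1 (down 1): focus=L path=1 depth=1 children=[] left=['H'] right=['Z'] parent=X
Step 2 (down 0): INVALID

Answer: 2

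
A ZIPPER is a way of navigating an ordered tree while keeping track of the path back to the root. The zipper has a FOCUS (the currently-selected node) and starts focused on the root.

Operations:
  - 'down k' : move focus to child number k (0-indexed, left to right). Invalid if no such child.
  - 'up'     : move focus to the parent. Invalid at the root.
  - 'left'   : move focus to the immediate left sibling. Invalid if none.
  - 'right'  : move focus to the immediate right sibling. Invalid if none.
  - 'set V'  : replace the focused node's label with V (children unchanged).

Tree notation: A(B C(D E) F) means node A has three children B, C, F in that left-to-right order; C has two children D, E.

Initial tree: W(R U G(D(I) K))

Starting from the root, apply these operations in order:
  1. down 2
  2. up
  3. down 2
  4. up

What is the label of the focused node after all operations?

Step 1 (down 2): focus=G path=2 depth=1 children=['D', 'K'] left=['R', 'U'] right=[] parent=W
Step 2 (up): focus=W path=root depth=0 children=['R', 'U', 'G'] (at root)
Step 3 (down 2): focus=G path=2 depth=1 children=['D', 'K'] left=['R', 'U'] right=[] parent=W
Step 4 (up): focus=W path=root depth=0 children=['R', 'U', 'G'] (at root)

Answer: W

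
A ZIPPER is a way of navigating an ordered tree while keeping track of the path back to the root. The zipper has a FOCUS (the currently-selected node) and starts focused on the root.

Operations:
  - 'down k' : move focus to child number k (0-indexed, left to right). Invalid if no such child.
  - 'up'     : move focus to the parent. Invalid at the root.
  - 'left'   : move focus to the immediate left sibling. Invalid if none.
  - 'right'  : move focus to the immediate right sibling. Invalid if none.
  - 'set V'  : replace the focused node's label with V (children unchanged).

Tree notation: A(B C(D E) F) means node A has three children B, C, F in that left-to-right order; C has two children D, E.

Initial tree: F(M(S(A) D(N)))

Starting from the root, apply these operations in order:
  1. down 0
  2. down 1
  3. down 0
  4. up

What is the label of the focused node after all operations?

Answer: D

Derivation:
Step 1 (down 0): focus=M path=0 depth=1 children=['S', 'D'] left=[] right=[] parent=F
Step 2 (down 1): focus=D path=0/1 depth=2 children=['N'] left=['S'] right=[] parent=M
Step 3 (down 0): focus=N path=0/1/0 depth=3 children=[] left=[] right=[] parent=D
Step 4 (up): focus=D path=0/1 depth=2 children=['N'] left=['S'] right=[] parent=M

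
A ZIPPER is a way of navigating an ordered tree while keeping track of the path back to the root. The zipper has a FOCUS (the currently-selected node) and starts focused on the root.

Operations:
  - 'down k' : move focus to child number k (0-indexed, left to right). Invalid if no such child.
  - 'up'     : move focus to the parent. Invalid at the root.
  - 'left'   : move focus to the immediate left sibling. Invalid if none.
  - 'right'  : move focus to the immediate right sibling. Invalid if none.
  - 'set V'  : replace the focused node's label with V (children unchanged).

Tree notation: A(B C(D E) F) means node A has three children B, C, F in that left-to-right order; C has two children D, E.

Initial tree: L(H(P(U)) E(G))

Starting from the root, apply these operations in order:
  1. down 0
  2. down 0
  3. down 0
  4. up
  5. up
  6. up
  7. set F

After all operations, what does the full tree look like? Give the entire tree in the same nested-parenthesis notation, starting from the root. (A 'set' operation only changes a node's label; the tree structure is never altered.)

Step 1 (down 0): focus=H path=0 depth=1 children=['P'] left=[] right=['E'] parent=L
Step 2 (down 0): focus=P path=0/0 depth=2 children=['U'] left=[] right=[] parent=H
Step 3 (down 0): focus=U path=0/0/0 depth=3 children=[] left=[] right=[] parent=P
Step 4 (up): focus=P path=0/0 depth=2 children=['U'] left=[] right=[] parent=H
Step 5 (up): focus=H path=0 depth=1 children=['P'] left=[] right=['E'] parent=L
Step 6 (up): focus=L path=root depth=0 children=['H', 'E'] (at root)
Step 7 (set F): focus=F path=root depth=0 children=['H', 'E'] (at root)

Answer: F(H(P(U)) E(G))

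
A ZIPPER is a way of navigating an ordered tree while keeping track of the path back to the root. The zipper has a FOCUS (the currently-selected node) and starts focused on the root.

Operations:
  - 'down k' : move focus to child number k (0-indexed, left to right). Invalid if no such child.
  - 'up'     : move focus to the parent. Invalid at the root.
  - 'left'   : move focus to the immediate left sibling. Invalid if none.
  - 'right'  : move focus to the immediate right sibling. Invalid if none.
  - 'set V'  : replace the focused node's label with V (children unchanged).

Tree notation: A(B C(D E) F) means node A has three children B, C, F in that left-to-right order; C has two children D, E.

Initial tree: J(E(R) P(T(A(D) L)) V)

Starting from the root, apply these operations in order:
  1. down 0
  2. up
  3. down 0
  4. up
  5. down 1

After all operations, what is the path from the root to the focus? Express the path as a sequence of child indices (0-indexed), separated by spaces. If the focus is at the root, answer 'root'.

Step 1 (down 0): focus=E path=0 depth=1 children=['R'] left=[] right=['P', 'V'] parent=J
Step 2 (up): focus=J path=root depth=0 children=['E', 'P', 'V'] (at root)
Step 3 (down 0): focus=E path=0 depth=1 children=['R'] left=[] right=['P', 'V'] parent=J
Step 4 (up): focus=J path=root depth=0 children=['E', 'P', 'V'] (at root)
Step 5 (down 1): focus=P path=1 depth=1 children=['T'] left=['E'] right=['V'] parent=J

Answer: 1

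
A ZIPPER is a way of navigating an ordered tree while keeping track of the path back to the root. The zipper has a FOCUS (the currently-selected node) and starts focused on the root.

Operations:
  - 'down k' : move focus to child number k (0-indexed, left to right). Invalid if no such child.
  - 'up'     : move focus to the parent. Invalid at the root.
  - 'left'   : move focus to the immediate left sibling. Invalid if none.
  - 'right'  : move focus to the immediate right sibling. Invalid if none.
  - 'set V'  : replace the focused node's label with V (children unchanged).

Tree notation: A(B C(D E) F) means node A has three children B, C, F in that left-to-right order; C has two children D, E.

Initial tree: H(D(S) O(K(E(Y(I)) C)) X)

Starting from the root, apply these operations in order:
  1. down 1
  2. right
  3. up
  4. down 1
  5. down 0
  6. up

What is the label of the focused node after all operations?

Step 1 (down 1): focus=O path=1 depth=1 children=['K'] left=['D'] right=['X'] parent=H
Step 2 (right): focus=X path=2 depth=1 children=[] left=['D', 'O'] right=[] parent=H
Step 3 (up): focus=H path=root depth=0 children=['D', 'O', 'X'] (at root)
Step 4 (down 1): focus=O path=1 depth=1 children=['K'] left=['D'] right=['X'] parent=H
Step 5 (down 0): focus=K path=1/0 depth=2 children=['E', 'C'] left=[] right=[] parent=O
Step 6 (up): focus=O path=1 depth=1 children=['K'] left=['D'] right=['X'] parent=H

Answer: O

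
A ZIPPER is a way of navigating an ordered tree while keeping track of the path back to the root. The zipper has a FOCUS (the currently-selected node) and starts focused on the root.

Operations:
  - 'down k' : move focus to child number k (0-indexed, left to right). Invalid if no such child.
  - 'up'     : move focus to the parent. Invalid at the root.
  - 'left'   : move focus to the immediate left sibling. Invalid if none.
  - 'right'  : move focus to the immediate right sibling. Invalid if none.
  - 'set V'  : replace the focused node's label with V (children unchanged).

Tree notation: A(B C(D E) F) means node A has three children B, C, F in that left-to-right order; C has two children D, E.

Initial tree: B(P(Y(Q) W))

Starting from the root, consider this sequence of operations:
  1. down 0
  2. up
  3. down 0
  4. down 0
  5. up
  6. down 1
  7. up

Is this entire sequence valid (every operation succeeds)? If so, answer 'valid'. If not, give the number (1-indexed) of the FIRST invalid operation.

Answer: valid

Derivation:
Step 1 (down 0): focus=P path=0 depth=1 children=['Y', 'W'] left=[] right=[] parent=B
Step 2 (up): focus=B path=root depth=0 children=['P'] (at root)
Step 3 (down 0): focus=P path=0 depth=1 children=['Y', 'W'] left=[] right=[] parent=B
Step 4 (down 0): focus=Y path=0/0 depth=2 children=['Q'] left=[] right=['W'] parent=P
Step 5 (up): focus=P path=0 depth=1 children=['Y', 'W'] left=[] right=[] parent=B
Step 6 (down 1): focus=W path=0/1 depth=2 children=[] left=['Y'] right=[] parent=P
Step 7 (up): focus=P path=0 depth=1 children=['Y', 'W'] left=[] right=[] parent=B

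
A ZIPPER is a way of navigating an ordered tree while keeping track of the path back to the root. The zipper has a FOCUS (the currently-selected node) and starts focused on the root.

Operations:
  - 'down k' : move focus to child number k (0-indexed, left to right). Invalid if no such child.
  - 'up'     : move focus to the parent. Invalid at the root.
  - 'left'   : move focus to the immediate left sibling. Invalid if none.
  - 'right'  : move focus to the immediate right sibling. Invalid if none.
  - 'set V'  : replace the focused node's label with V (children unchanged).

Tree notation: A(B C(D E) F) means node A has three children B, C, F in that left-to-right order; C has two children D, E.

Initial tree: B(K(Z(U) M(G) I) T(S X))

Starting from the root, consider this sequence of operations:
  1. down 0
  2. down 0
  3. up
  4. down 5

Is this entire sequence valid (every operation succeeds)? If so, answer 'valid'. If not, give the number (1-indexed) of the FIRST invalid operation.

Step 1 (down 0): focus=K path=0 depth=1 children=['Z', 'M', 'I'] left=[] right=['T'] parent=B
Step 2 (down 0): focus=Z path=0/0 depth=2 children=['U'] left=[] right=['M', 'I'] parent=K
Step 3 (up): focus=K path=0 depth=1 children=['Z', 'M', 'I'] left=[] right=['T'] parent=B
Step 4 (down 5): INVALID

Answer: 4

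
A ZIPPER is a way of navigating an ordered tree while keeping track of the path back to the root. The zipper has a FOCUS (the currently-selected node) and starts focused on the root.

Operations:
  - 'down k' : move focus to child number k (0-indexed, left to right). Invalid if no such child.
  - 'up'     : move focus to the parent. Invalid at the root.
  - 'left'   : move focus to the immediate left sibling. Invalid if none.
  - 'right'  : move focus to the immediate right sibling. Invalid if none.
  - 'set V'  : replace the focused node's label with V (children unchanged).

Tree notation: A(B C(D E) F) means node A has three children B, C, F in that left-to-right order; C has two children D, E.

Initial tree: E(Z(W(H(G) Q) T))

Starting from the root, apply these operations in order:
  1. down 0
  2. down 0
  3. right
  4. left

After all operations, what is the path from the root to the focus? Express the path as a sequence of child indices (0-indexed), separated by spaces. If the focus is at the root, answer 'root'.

Answer: 0 0

Derivation:
Step 1 (down 0): focus=Z path=0 depth=1 children=['W', 'T'] left=[] right=[] parent=E
Step 2 (down 0): focus=W path=0/0 depth=2 children=['H', 'Q'] left=[] right=['T'] parent=Z
Step 3 (right): focus=T path=0/1 depth=2 children=[] left=['W'] right=[] parent=Z
Step 4 (left): focus=W path=0/0 depth=2 children=['H', 'Q'] left=[] right=['T'] parent=Z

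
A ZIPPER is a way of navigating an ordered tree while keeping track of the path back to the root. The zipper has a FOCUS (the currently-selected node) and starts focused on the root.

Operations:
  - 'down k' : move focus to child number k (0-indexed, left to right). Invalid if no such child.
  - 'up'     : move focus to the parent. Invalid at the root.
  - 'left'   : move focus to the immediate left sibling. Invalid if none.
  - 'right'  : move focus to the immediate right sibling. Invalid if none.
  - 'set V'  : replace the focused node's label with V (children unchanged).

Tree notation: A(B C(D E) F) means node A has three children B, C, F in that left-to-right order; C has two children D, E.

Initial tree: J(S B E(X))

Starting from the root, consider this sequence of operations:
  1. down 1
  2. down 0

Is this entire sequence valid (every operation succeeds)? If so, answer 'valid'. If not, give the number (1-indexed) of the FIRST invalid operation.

Step 1 (down 1): focus=B path=1 depth=1 children=[] left=['S'] right=['E'] parent=J
Step 2 (down 0): INVALID

Answer: 2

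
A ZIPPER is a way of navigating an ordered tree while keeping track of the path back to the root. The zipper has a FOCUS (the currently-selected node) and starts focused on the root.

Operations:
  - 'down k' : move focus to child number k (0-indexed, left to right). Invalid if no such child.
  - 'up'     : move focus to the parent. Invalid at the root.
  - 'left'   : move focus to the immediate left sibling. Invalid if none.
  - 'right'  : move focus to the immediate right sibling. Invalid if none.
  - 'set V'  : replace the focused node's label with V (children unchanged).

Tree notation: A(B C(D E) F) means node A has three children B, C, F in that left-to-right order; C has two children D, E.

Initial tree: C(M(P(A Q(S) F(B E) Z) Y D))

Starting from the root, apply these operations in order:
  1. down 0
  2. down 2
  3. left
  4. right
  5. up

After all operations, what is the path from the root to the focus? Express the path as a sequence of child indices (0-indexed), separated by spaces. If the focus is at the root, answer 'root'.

Answer: 0

Derivation:
Step 1 (down 0): focus=M path=0 depth=1 children=['P', 'Y', 'D'] left=[] right=[] parent=C
Step 2 (down 2): focus=D path=0/2 depth=2 children=[] left=['P', 'Y'] right=[] parent=M
Step 3 (left): focus=Y path=0/1 depth=2 children=[] left=['P'] right=['D'] parent=M
Step 4 (right): focus=D path=0/2 depth=2 children=[] left=['P', 'Y'] right=[] parent=M
Step 5 (up): focus=M path=0 depth=1 children=['P', 'Y', 'D'] left=[] right=[] parent=C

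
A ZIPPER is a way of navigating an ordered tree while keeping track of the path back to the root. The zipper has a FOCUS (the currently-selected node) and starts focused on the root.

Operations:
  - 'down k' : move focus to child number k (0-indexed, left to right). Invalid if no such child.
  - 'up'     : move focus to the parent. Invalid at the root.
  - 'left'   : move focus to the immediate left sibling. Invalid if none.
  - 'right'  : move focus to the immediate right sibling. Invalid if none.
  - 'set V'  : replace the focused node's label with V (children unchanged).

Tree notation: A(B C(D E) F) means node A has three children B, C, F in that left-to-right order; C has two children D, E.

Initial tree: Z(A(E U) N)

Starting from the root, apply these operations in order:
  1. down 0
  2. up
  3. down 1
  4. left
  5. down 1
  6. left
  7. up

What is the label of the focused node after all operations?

Step 1 (down 0): focus=A path=0 depth=1 children=['E', 'U'] left=[] right=['N'] parent=Z
Step 2 (up): focus=Z path=root depth=0 children=['A', 'N'] (at root)
Step 3 (down 1): focus=N path=1 depth=1 children=[] left=['A'] right=[] parent=Z
Step 4 (left): focus=A path=0 depth=1 children=['E', 'U'] left=[] right=['N'] parent=Z
Step 5 (down 1): focus=U path=0/1 depth=2 children=[] left=['E'] right=[] parent=A
Step 6 (left): focus=E path=0/0 depth=2 children=[] left=[] right=['U'] parent=A
Step 7 (up): focus=A path=0 depth=1 children=['E', 'U'] left=[] right=['N'] parent=Z

Answer: A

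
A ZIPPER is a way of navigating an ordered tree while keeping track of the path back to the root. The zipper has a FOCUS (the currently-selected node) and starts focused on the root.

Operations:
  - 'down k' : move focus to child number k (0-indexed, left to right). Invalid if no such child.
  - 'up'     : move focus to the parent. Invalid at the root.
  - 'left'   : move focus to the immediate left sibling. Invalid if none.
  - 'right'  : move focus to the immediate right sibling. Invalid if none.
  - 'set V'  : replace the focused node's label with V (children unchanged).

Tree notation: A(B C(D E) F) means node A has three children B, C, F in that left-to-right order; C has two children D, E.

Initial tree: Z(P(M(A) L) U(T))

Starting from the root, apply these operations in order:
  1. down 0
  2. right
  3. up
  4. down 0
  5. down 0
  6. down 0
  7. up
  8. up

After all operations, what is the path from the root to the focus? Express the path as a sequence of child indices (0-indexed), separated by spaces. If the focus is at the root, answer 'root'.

Answer: 0

Derivation:
Step 1 (down 0): focus=P path=0 depth=1 children=['M', 'L'] left=[] right=['U'] parent=Z
Step 2 (right): focus=U path=1 depth=1 children=['T'] left=['P'] right=[] parent=Z
Step 3 (up): focus=Z path=root depth=0 children=['P', 'U'] (at root)
Step 4 (down 0): focus=P path=0 depth=1 children=['M', 'L'] left=[] right=['U'] parent=Z
Step 5 (down 0): focus=M path=0/0 depth=2 children=['A'] left=[] right=['L'] parent=P
Step 6 (down 0): focus=A path=0/0/0 depth=3 children=[] left=[] right=[] parent=M
Step 7 (up): focus=M path=0/0 depth=2 children=['A'] left=[] right=['L'] parent=P
Step 8 (up): focus=P path=0 depth=1 children=['M', 'L'] left=[] right=['U'] parent=Z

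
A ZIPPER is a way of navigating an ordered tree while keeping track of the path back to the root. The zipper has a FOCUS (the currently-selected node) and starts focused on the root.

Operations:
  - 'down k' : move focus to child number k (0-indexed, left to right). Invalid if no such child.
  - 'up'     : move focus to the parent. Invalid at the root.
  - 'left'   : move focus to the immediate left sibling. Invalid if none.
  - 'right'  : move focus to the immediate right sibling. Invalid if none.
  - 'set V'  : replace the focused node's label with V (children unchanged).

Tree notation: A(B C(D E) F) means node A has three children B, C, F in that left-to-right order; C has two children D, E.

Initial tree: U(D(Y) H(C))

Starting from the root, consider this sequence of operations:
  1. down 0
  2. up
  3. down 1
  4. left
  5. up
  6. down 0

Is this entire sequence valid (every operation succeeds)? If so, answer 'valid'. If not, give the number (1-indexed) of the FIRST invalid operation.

Step 1 (down 0): focus=D path=0 depth=1 children=['Y'] left=[] right=['H'] parent=U
Step 2 (up): focus=U path=root depth=0 children=['D', 'H'] (at root)
Step 3 (down 1): focus=H path=1 depth=1 children=['C'] left=['D'] right=[] parent=U
Step 4 (left): focus=D path=0 depth=1 children=['Y'] left=[] right=['H'] parent=U
Step 5 (up): focus=U path=root depth=0 children=['D', 'H'] (at root)
Step 6 (down 0): focus=D path=0 depth=1 children=['Y'] left=[] right=['H'] parent=U

Answer: valid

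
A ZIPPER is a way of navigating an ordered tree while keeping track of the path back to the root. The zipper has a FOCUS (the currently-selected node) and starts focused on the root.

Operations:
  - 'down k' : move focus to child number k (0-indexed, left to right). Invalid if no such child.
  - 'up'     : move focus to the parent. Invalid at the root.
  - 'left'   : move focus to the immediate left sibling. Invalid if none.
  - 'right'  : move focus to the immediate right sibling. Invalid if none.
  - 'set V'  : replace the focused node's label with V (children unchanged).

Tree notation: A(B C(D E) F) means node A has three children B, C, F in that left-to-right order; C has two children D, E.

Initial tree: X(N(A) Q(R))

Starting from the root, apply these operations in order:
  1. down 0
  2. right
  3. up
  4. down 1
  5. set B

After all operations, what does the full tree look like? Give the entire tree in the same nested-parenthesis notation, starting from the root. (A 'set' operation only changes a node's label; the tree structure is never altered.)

Answer: X(N(A) B(R))

Derivation:
Step 1 (down 0): focus=N path=0 depth=1 children=['A'] left=[] right=['Q'] parent=X
Step 2 (right): focus=Q path=1 depth=1 children=['R'] left=['N'] right=[] parent=X
Step 3 (up): focus=X path=root depth=0 children=['N', 'Q'] (at root)
Step 4 (down 1): focus=Q path=1 depth=1 children=['R'] left=['N'] right=[] parent=X
Step 5 (set B): focus=B path=1 depth=1 children=['R'] left=['N'] right=[] parent=X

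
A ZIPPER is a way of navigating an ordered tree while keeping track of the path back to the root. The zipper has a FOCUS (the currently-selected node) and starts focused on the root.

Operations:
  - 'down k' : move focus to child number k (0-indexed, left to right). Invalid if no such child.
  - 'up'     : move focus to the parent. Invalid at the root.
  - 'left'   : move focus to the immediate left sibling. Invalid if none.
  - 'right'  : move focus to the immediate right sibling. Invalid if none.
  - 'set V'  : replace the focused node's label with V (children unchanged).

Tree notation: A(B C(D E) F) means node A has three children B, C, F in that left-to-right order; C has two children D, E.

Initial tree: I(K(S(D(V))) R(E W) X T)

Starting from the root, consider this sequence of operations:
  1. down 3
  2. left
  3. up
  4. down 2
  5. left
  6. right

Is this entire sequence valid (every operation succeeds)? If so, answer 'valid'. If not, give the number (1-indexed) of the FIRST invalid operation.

Step 1 (down 3): focus=T path=3 depth=1 children=[] left=['K', 'R', 'X'] right=[] parent=I
Step 2 (left): focus=X path=2 depth=1 children=[] left=['K', 'R'] right=['T'] parent=I
Step 3 (up): focus=I path=root depth=0 children=['K', 'R', 'X', 'T'] (at root)
Step 4 (down 2): focus=X path=2 depth=1 children=[] left=['K', 'R'] right=['T'] parent=I
Step 5 (left): focus=R path=1 depth=1 children=['E', 'W'] left=['K'] right=['X', 'T'] parent=I
Step 6 (right): focus=X path=2 depth=1 children=[] left=['K', 'R'] right=['T'] parent=I

Answer: valid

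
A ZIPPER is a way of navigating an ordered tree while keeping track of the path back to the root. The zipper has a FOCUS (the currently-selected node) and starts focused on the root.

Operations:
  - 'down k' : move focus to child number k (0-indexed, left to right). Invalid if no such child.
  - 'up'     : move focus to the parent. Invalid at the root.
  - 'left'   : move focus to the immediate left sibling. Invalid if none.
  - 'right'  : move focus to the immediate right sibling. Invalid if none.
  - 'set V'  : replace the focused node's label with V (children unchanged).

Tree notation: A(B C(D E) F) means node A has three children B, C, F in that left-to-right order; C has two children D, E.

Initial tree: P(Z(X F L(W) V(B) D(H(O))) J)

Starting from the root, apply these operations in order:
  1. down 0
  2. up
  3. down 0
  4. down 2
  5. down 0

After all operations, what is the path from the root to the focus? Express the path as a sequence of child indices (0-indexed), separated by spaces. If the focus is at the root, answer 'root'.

Step 1 (down 0): focus=Z path=0 depth=1 children=['X', 'F', 'L', 'V', 'D'] left=[] right=['J'] parent=P
Step 2 (up): focus=P path=root depth=0 children=['Z', 'J'] (at root)
Step 3 (down 0): focus=Z path=0 depth=1 children=['X', 'F', 'L', 'V', 'D'] left=[] right=['J'] parent=P
Step 4 (down 2): focus=L path=0/2 depth=2 children=['W'] left=['X', 'F'] right=['V', 'D'] parent=Z
Step 5 (down 0): focus=W path=0/2/0 depth=3 children=[] left=[] right=[] parent=L

Answer: 0 2 0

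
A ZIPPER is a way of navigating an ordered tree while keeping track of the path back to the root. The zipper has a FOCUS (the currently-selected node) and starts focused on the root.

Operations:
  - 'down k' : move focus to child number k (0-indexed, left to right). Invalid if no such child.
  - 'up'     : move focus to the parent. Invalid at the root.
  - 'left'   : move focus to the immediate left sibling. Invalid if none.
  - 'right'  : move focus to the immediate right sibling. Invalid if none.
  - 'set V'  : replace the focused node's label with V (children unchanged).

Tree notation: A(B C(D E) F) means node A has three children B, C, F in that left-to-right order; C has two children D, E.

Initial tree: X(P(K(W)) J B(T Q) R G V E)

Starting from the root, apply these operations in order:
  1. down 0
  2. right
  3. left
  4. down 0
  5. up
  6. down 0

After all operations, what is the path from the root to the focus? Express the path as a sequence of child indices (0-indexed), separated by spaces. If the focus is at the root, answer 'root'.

Step 1 (down 0): focus=P path=0 depth=1 children=['K'] left=[] right=['J', 'B', 'R', 'G', 'V', 'E'] parent=X
Step 2 (right): focus=J path=1 depth=1 children=[] left=['P'] right=['B', 'R', 'G', 'V', 'E'] parent=X
Step 3 (left): focus=P path=0 depth=1 children=['K'] left=[] right=['J', 'B', 'R', 'G', 'V', 'E'] parent=X
Step 4 (down 0): focus=K path=0/0 depth=2 children=['W'] left=[] right=[] parent=P
Step 5 (up): focus=P path=0 depth=1 children=['K'] left=[] right=['J', 'B', 'R', 'G', 'V', 'E'] parent=X
Step 6 (down 0): focus=K path=0/0 depth=2 children=['W'] left=[] right=[] parent=P

Answer: 0 0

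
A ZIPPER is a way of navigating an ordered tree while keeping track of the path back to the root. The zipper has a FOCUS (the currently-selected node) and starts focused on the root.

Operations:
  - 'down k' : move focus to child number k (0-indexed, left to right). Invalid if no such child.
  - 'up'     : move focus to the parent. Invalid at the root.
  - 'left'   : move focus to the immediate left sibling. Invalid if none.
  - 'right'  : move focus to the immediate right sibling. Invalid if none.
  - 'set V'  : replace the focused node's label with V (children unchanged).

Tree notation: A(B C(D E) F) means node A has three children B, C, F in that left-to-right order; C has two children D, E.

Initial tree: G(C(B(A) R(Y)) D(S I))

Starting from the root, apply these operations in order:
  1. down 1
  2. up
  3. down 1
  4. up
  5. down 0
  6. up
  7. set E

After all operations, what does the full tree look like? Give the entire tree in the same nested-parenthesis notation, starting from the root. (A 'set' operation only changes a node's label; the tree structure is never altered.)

Step 1 (down 1): focus=D path=1 depth=1 children=['S', 'I'] left=['C'] right=[] parent=G
Step 2 (up): focus=G path=root depth=0 children=['C', 'D'] (at root)
Step 3 (down 1): focus=D path=1 depth=1 children=['S', 'I'] left=['C'] right=[] parent=G
Step 4 (up): focus=G path=root depth=0 children=['C', 'D'] (at root)
Step 5 (down 0): focus=C path=0 depth=1 children=['B', 'R'] left=[] right=['D'] parent=G
Step 6 (up): focus=G path=root depth=0 children=['C', 'D'] (at root)
Step 7 (set E): focus=E path=root depth=0 children=['C', 'D'] (at root)

Answer: E(C(B(A) R(Y)) D(S I))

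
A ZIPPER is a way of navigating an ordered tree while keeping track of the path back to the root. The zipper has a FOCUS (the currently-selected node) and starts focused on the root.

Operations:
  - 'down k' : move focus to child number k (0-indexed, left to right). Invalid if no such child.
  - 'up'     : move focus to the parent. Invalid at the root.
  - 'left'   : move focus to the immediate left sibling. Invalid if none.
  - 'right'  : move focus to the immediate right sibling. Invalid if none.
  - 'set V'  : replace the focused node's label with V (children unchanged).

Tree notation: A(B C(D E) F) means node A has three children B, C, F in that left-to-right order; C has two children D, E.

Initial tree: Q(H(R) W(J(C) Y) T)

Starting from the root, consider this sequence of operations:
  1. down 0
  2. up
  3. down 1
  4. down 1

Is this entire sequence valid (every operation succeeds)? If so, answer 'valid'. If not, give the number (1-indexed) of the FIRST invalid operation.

Step 1 (down 0): focus=H path=0 depth=1 children=['R'] left=[] right=['W', 'T'] parent=Q
Step 2 (up): focus=Q path=root depth=0 children=['H', 'W', 'T'] (at root)
Step 3 (down 1): focus=W path=1 depth=1 children=['J', 'Y'] left=['H'] right=['T'] parent=Q
Step 4 (down 1): focus=Y path=1/1 depth=2 children=[] left=['J'] right=[] parent=W

Answer: valid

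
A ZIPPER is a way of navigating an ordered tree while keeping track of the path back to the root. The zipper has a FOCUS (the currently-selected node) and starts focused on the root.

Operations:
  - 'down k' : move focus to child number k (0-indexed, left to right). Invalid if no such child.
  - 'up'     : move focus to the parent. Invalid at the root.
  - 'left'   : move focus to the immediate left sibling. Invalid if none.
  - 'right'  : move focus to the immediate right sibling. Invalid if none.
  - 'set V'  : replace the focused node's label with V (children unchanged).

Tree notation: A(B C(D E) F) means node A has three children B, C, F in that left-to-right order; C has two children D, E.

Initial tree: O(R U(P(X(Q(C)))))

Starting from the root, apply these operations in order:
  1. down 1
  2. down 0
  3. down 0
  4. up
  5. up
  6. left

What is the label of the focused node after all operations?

Step 1 (down 1): focus=U path=1 depth=1 children=['P'] left=['R'] right=[] parent=O
Step 2 (down 0): focus=P path=1/0 depth=2 children=['X'] left=[] right=[] parent=U
Step 3 (down 0): focus=X path=1/0/0 depth=3 children=['Q'] left=[] right=[] parent=P
Step 4 (up): focus=P path=1/0 depth=2 children=['X'] left=[] right=[] parent=U
Step 5 (up): focus=U path=1 depth=1 children=['P'] left=['R'] right=[] parent=O
Step 6 (left): focus=R path=0 depth=1 children=[] left=[] right=['U'] parent=O

Answer: R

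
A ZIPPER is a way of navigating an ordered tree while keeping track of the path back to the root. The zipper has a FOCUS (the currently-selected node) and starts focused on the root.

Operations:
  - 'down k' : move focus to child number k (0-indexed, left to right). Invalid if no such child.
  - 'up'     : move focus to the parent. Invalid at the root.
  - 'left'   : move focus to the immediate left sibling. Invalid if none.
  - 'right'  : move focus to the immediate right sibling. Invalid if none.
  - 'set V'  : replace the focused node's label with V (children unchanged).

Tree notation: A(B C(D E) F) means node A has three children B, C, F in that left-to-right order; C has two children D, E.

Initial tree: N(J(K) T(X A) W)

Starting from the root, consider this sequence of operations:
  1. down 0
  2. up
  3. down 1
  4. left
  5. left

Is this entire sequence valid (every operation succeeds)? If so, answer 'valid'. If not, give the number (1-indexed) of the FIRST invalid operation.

Answer: 5

Derivation:
Step 1 (down 0): focus=J path=0 depth=1 children=['K'] left=[] right=['T', 'W'] parent=N
Step 2 (up): focus=N path=root depth=0 children=['J', 'T', 'W'] (at root)
Step 3 (down 1): focus=T path=1 depth=1 children=['X', 'A'] left=['J'] right=['W'] parent=N
Step 4 (left): focus=J path=0 depth=1 children=['K'] left=[] right=['T', 'W'] parent=N
Step 5 (left): INVALID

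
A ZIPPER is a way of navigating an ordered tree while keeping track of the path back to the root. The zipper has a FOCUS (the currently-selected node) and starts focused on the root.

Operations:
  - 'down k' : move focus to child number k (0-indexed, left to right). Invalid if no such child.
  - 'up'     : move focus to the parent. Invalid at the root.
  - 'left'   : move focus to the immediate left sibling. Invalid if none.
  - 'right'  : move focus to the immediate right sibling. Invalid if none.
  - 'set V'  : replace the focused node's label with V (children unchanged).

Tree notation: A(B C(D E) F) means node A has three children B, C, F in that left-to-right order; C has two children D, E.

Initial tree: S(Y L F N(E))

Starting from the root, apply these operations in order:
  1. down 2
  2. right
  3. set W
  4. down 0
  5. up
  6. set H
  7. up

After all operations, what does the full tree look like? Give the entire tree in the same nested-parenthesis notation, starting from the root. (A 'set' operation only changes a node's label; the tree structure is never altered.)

Step 1 (down 2): focus=F path=2 depth=1 children=[] left=['Y', 'L'] right=['N'] parent=S
Step 2 (right): focus=N path=3 depth=1 children=['E'] left=['Y', 'L', 'F'] right=[] parent=S
Step 3 (set W): focus=W path=3 depth=1 children=['E'] left=['Y', 'L', 'F'] right=[] parent=S
Step 4 (down 0): focus=E path=3/0 depth=2 children=[] left=[] right=[] parent=W
Step 5 (up): focus=W path=3 depth=1 children=['E'] left=['Y', 'L', 'F'] right=[] parent=S
Step 6 (set H): focus=H path=3 depth=1 children=['E'] left=['Y', 'L', 'F'] right=[] parent=S
Step 7 (up): focus=S path=root depth=0 children=['Y', 'L', 'F', 'H'] (at root)

Answer: S(Y L F H(E))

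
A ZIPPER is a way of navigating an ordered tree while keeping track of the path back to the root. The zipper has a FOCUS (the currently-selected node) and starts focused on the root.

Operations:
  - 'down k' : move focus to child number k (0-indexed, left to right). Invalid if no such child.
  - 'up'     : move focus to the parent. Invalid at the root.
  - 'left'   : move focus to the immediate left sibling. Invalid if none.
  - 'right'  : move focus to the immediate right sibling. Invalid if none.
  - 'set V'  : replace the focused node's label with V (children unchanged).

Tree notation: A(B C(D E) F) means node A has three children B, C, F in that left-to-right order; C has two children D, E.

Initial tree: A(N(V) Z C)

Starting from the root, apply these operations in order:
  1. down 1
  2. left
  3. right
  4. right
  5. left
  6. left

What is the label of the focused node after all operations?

Step 1 (down 1): focus=Z path=1 depth=1 children=[] left=['N'] right=['C'] parent=A
Step 2 (left): focus=N path=0 depth=1 children=['V'] left=[] right=['Z', 'C'] parent=A
Step 3 (right): focus=Z path=1 depth=1 children=[] left=['N'] right=['C'] parent=A
Step 4 (right): focus=C path=2 depth=1 children=[] left=['N', 'Z'] right=[] parent=A
Step 5 (left): focus=Z path=1 depth=1 children=[] left=['N'] right=['C'] parent=A
Step 6 (left): focus=N path=0 depth=1 children=['V'] left=[] right=['Z', 'C'] parent=A

Answer: N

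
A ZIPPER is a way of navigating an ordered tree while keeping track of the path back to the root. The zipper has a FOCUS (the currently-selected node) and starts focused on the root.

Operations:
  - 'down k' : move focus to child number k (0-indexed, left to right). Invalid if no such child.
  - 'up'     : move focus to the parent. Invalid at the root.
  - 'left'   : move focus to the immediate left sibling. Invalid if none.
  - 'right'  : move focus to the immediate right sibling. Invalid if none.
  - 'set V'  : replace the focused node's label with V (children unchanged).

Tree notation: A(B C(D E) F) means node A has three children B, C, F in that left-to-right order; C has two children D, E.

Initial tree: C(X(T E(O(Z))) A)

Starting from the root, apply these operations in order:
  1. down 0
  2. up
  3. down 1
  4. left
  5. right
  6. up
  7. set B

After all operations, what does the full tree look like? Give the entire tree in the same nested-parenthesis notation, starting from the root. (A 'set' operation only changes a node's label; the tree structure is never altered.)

Answer: B(X(T E(O(Z))) A)

Derivation:
Step 1 (down 0): focus=X path=0 depth=1 children=['T', 'E'] left=[] right=['A'] parent=C
Step 2 (up): focus=C path=root depth=0 children=['X', 'A'] (at root)
Step 3 (down 1): focus=A path=1 depth=1 children=[] left=['X'] right=[] parent=C
Step 4 (left): focus=X path=0 depth=1 children=['T', 'E'] left=[] right=['A'] parent=C
Step 5 (right): focus=A path=1 depth=1 children=[] left=['X'] right=[] parent=C
Step 6 (up): focus=C path=root depth=0 children=['X', 'A'] (at root)
Step 7 (set B): focus=B path=root depth=0 children=['X', 'A'] (at root)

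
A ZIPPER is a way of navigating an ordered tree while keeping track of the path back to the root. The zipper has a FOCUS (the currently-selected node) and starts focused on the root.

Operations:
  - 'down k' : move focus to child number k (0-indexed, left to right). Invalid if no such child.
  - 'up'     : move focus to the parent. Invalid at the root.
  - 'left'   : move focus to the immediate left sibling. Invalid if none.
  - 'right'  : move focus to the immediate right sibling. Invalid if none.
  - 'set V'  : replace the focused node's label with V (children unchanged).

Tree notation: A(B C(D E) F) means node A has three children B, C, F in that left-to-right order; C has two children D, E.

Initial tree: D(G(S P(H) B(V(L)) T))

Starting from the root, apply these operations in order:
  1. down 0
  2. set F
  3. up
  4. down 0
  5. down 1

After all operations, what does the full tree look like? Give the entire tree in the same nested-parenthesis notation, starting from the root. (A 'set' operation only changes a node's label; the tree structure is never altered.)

Step 1 (down 0): focus=G path=0 depth=1 children=['S', 'P', 'B', 'T'] left=[] right=[] parent=D
Step 2 (set F): focus=F path=0 depth=1 children=['S', 'P', 'B', 'T'] left=[] right=[] parent=D
Step 3 (up): focus=D path=root depth=0 children=['F'] (at root)
Step 4 (down 0): focus=F path=0 depth=1 children=['S', 'P', 'B', 'T'] left=[] right=[] parent=D
Step 5 (down 1): focus=P path=0/1 depth=2 children=['H'] left=['S'] right=['B', 'T'] parent=F

Answer: D(F(S P(H) B(V(L)) T))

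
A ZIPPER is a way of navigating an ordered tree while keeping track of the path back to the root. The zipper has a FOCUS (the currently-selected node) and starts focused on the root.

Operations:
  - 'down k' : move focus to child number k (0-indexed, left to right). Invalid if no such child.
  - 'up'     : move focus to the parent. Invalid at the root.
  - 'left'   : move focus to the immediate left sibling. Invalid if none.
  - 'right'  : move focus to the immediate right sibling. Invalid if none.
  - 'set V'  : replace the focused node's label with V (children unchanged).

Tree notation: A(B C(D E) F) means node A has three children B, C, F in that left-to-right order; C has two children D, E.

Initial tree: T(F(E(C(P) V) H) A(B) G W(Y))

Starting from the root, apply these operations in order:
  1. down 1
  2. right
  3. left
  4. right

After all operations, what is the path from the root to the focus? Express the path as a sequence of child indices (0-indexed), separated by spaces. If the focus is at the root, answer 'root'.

Answer: 2

Derivation:
Step 1 (down 1): focus=A path=1 depth=1 children=['B'] left=['F'] right=['G', 'W'] parent=T
Step 2 (right): focus=G path=2 depth=1 children=[] left=['F', 'A'] right=['W'] parent=T
Step 3 (left): focus=A path=1 depth=1 children=['B'] left=['F'] right=['G', 'W'] parent=T
Step 4 (right): focus=G path=2 depth=1 children=[] left=['F', 'A'] right=['W'] parent=T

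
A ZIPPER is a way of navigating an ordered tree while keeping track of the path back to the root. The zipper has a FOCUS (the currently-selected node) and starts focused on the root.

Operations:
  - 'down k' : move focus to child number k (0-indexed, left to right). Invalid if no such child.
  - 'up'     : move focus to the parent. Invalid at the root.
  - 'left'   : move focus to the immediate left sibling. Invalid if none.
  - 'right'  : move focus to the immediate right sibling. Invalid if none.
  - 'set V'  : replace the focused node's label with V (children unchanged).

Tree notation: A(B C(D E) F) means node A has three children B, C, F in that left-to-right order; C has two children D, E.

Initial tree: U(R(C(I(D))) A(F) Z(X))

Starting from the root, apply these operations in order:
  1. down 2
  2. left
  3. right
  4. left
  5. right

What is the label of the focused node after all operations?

Answer: Z

Derivation:
Step 1 (down 2): focus=Z path=2 depth=1 children=['X'] left=['R', 'A'] right=[] parent=U
Step 2 (left): focus=A path=1 depth=1 children=['F'] left=['R'] right=['Z'] parent=U
Step 3 (right): focus=Z path=2 depth=1 children=['X'] left=['R', 'A'] right=[] parent=U
Step 4 (left): focus=A path=1 depth=1 children=['F'] left=['R'] right=['Z'] parent=U
Step 5 (right): focus=Z path=2 depth=1 children=['X'] left=['R', 'A'] right=[] parent=U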